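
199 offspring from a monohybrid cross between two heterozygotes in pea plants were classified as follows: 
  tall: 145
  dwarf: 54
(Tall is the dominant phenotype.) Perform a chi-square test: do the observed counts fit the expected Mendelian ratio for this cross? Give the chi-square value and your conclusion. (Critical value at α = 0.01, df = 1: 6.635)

0.484; consistent

For a monohybrid cross between heterozygotes with complete dominance, the expected phenotypic ratio is 3:1.
Expected counts for N = 199 under a 3:1 ratio (total parts = 4):
  tall: 199 × 3/4 = 149.25
  dwarf: 199 × 1/4 = 49.75
χ² = Σ (O − E)² / E
  tall: (145 − 149.25)² / 149.25 = 0.1210
  dwarf: (54 − 49.75)² / 49.75 = 0.3631
χ² = 0.1210 + 0.3631 = 0.4841 ≈ 0.484
Degrees of freedom = 2 − 1 = 1; critical value at α = 0.01 is 6.635.
Since 0.484 < 6.635, we fail to reject the null hypothesis — the data are consistent with the 3:1 ratio.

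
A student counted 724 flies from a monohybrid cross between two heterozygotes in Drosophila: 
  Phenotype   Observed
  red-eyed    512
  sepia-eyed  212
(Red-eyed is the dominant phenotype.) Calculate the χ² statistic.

7.079

For a monohybrid cross between heterozygotes with complete dominance, the expected phenotypic ratio is 3:1.
Under the 3:1 hypothesis (Σ ratio = 4, N = 724):
  red-eyed: 724 × 3/4 = 543
  sepia-eyed: 724 × 1/4 = 181
χ² = Σ (O − E)² / E
  red-eyed: (512 − 543)² / 543 = 1.7698
  sepia-eyed: (212 − 181)² / 181 = 5.3094
χ² = 1.7698 + 5.3094 = 7.0792 ≈ 7.079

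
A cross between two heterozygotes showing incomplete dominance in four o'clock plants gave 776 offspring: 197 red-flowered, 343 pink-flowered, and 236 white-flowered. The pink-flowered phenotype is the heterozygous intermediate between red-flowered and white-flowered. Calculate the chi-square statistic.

14.358

With incomplete dominance, a heterozygote × heterozygote cross gives a 1:2:1 phenotypic ratio.
Under the 1:2:1 hypothesis (Σ ratio = 4, N = 776):
  red-flowered: 776 × 1/4 = 194
  pink-flowered: 776 × 2/4 = 388
  white-flowered: 776 × 1/4 = 194
χ² = Σ (O − E)² / E
  red-flowered: (197 − 194)² / 194 = 0.0464
  pink-flowered: (343 − 388)² / 388 = 5.2191
  white-flowered: (236 − 194)² / 194 = 9.0928
χ² = 0.0464 + 5.2191 + 9.0928 = 14.3583 ≈ 14.358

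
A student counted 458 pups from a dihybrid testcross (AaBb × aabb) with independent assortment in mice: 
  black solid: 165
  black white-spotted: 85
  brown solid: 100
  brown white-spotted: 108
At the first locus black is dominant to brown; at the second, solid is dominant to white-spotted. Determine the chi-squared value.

A dihybrid testcross with independent assortment gives a 1:1:1:1 ratio.
The 1:1:1:1 ratio has 4 parts, so with N = 458 the expected counts are:
  black solid: 458 × 1/4 = 114.5
  black white-spotted: 458 × 1/4 = 114.5
  brown solid: 458 × 1/4 = 114.5
  brown white-spotted: 458 × 1/4 = 114.5
χ² = Σ (O − E)² / E
  black solid: (165 − 114.5)² / 114.5 = 22.2729
  black white-spotted: (85 − 114.5)² / 114.5 = 7.6004
  brown solid: (100 − 114.5)² / 114.5 = 1.8362
  brown white-spotted: (108 − 114.5)² / 114.5 = 0.3690
χ² = 22.2729 + 7.6004 + 1.8362 + 0.3690 = 32.0785 ≈ 32.079

32.079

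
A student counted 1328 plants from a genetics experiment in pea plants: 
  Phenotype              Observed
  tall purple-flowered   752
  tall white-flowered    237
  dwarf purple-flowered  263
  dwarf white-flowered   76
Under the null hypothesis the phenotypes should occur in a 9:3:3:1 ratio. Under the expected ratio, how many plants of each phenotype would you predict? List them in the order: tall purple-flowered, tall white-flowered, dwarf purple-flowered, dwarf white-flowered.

747, 249, 249, 83

The 9:3:3:1 ratio has 16 parts, so with N = 1328 the expected counts are:
  tall purple-flowered: 1328 × 9/16 = 747
  tall white-flowered: 1328 × 3/16 = 249
  dwarf purple-flowered: 1328 × 3/16 = 249
  dwarf white-flowered: 1328 × 1/16 = 83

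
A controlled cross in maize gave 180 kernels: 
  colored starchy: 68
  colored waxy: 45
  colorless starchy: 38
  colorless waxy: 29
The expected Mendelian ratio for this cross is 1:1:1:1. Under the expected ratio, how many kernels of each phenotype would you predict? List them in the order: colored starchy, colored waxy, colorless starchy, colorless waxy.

45, 45, 45, 45

Under the 1:1:1:1 hypothesis (Σ ratio = 4, N = 180):
  colored starchy: 180 × 1/4 = 45
  colored waxy: 180 × 1/4 = 45
  colorless starchy: 180 × 1/4 = 45
  colorless waxy: 180 × 1/4 = 45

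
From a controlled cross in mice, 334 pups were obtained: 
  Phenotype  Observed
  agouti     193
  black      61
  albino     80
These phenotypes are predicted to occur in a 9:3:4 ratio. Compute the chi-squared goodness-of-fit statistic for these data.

0.329

Total ratio parts = 16. Expected numbers out of 334:
  agouti: 334 × 9/16 = 187.875
  black: 334 × 3/16 = 62.625
  albino: 334 × 4/16 = 83.5
χ² = Σ (O − E)² / E
  agouti: (193 − 187.875)² / 187.875 = 0.1398
  black: (61 − 62.625)² / 62.625 = 0.0422
  albino: (80 − 83.5)² / 83.5 = 0.1467
χ² = 0.1398 + 0.0422 + 0.1467 = 0.3287 ≈ 0.329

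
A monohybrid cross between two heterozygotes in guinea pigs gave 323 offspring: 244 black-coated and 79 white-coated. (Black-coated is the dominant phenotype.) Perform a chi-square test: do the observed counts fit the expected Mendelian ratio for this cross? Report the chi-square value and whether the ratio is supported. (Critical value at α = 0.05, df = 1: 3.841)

For a monohybrid cross between heterozygotes with complete dominance, the expected phenotypic ratio is 3:1.
Total ratio parts = 4. Expected numbers out of 323:
  black-coated: 323 × 3/4 = 242.25
  white-coated: 323 × 1/4 = 80.75
χ² = Σ (O − E)² / E
  black-coated: (244 − 242.25)² / 242.25 = 0.0126
  white-coated: (79 − 80.75)² / 80.75 = 0.0379
χ² = 0.0126 + 0.0379 = 0.0505 ≈ 0.051
Degrees of freedom = 2 − 1 = 1; critical value at α = 0.05 is 3.841.
Since 0.051 < 3.841, we fail to reject the null hypothesis — the data are consistent with the 3:1 ratio.

0.051; consistent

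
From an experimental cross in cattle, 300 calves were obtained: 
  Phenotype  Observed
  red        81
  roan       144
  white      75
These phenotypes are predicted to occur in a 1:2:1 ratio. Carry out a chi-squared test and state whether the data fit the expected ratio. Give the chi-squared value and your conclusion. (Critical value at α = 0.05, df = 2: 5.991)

The 1:2:1 ratio has 4 parts, so with N = 300 the expected counts are:
  red: 300 × 1/4 = 75
  roan: 300 × 2/4 = 150
  white: 300 × 1/4 = 75
χ² = Σ (O − E)² / E
  red: (81 − 75)² / 75 = 0.4800
  roan: (144 − 150)² / 150 = 0.2400
  white: (75 − 75)² / 75 = 0.0000
χ² = 0.4800 + 0.2400 + 0.0000 = 0.720
Degrees of freedom = 3 − 1 = 2; critical value at α = 0.05 is 5.991.
Since 0.720 < 5.991, we fail to reject the null hypothesis — the data are consistent with the 1:2:1 ratio.

0.720; consistent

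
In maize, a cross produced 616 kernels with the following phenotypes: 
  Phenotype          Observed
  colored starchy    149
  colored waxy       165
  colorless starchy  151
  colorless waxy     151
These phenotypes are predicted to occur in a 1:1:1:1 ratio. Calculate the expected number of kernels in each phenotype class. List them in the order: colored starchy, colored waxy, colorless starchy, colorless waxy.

Expected counts for N = 616 under a 1:1:1:1 ratio (total parts = 4):
  colored starchy: 616 × 1/4 = 154
  colored waxy: 616 × 1/4 = 154
  colorless starchy: 616 × 1/4 = 154
  colorless waxy: 616 × 1/4 = 154

154, 154, 154, 154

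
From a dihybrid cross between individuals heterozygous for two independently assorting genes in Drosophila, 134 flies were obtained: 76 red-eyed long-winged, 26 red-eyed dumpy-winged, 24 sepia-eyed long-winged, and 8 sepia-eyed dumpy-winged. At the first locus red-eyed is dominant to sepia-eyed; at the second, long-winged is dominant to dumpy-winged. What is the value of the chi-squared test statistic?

A dihybrid F₂ with independent assortment and complete dominance at both loci gives a 9:3:3:1 phenotypic ratio.
The 9:3:3:1 ratio has 16 parts, so with N = 134 the expected counts are:
  red-eyed long-winged: 134 × 9/16 = 75.375
  red-eyed dumpy-winged: 134 × 3/16 = 25.125
  sepia-eyed long-winged: 134 × 3/16 = 25.125
  sepia-eyed dumpy-winged: 134 × 1/16 = 8.375
χ² = Σ (O − E)² / E
  red-eyed long-winged: (76 − 75.375)² / 75.375 = 0.0052
  red-eyed dumpy-winged: (26 − 25.125)² / 25.125 = 0.0305
  sepia-eyed long-winged: (24 − 25.125)² / 25.125 = 0.0504
  sepia-eyed dumpy-winged: (8 − 8.375)² / 8.375 = 0.0168
χ² = 0.0052 + 0.0305 + 0.0504 + 0.0168 = 0.1029 ≈ 0.103

0.103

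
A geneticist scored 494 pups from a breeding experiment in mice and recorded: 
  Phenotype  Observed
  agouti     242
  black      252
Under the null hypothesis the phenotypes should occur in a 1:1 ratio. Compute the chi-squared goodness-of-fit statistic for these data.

Expected counts for N = 494 under a 1:1 ratio (total parts = 2):
  agouti: 494 × 1/2 = 247
  black: 494 × 1/2 = 247
χ² = Σ (O − E)² / E
  agouti: (242 − 247)² / 247 = 0.1012
  black: (252 − 247)² / 247 = 0.1012
χ² = 0.1012 + 0.1012 = 0.2024 ≈ 0.202

0.202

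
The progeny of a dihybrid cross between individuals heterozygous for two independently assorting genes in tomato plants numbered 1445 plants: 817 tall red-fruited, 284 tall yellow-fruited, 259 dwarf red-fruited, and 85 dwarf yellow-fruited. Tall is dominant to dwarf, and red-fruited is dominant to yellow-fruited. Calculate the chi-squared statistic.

A dihybrid F₂ with independent assortment and complete dominance at both loci gives a 9:3:3:1 phenotypic ratio.
Expected counts for N = 1445 under a 9:3:3:1 ratio (total parts = 16):
  tall red-fruited: 1445 × 9/16 = 812.8125
  tall yellow-fruited: 1445 × 3/16 = 270.9375
  dwarf red-fruited: 1445 × 3/16 = 270.9375
  dwarf yellow-fruited: 1445 × 1/16 = 90.3125
χ² = Σ (O − E)² / E
  tall red-fruited: (817 − 812.8125)² / 812.8125 = 0.0216
  tall yellow-fruited: (284 − 270.9375)² / 270.9375 = 0.6298
  dwarf red-fruited: (259 − 270.9375)² / 270.9375 = 0.5260
  dwarf yellow-fruited: (85 − 90.3125)² / 90.3125 = 0.3125
χ² = 0.0216 + 0.6298 + 0.5260 + 0.3125 = 1.4899 ≈ 1.490

1.490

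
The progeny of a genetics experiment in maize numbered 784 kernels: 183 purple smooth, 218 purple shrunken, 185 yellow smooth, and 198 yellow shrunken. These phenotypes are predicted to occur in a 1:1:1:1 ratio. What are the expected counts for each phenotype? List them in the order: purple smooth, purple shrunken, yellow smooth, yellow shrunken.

Expected counts for N = 784 under a 1:1:1:1 ratio (total parts = 4):
  purple smooth: 784 × 1/4 = 196
  purple shrunken: 784 × 1/4 = 196
  yellow smooth: 784 × 1/4 = 196
  yellow shrunken: 784 × 1/4 = 196

196, 196, 196, 196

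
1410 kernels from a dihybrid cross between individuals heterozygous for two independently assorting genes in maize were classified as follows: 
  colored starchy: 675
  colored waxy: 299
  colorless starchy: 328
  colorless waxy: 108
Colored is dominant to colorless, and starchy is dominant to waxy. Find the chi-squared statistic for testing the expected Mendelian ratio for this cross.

A dihybrid F₂ with independent assortment and complete dominance at both loci gives a 9:3:3:1 phenotypic ratio.
Expected counts for N = 1410 under a 9:3:3:1 ratio (total parts = 16):
  colored starchy: 1410 × 9/16 = 793.125
  colored waxy: 1410 × 3/16 = 264.375
  colorless starchy: 1410 × 3/16 = 264.375
  colorless waxy: 1410 × 1/16 = 88.125
χ² = Σ (O − E)² / E
  colored starchy: (675 − 793.125)² / 793.125 = 17.5931
  colored waxy: (299 − 264.375)² / 264.375 = 4.5348
  colorless starchy: (328 − 264.375)² / 264.375 = 15.3121
  colorless waxy: (108 − 88.125)² / 88.125 = 4.4824
χ² = 17.5931 + 4.5348 + 15.3121 + 4.4824 = 41.9224 ≈ 41.922

41.922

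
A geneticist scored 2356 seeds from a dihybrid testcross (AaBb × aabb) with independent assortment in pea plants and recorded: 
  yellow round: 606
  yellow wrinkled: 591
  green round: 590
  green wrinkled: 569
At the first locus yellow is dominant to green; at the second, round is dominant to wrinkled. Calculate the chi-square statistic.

1.178

A dihybrid testcross with independent assortment gives a 1:1:1:1 ratio.
Total ratio parts = 4. Expected numbers out of 2356:
  yellow round: 2356 × 1/4 = 589
  yellow wrinkled: 2356 × 1/4 = 589
  green round: 2356 × 1/4 = 589
  green wrinkled: 2356 × 1/4 = 589
χ² = Σ (O − E)² / E
  yellow round: (606 − 589)² / 589 = 0.4907
  yellow wrinkled: (591 − 589)² / 589 = 0.0068
  green round: (590 − 589)² / 589 = 0.0017
  green wrinkled: (569 − 589)² / 589 = 0.6791
χ² = 0.4907 + 0.0068 + 0.0017 + 0.6791 = 1.1783 ≈ 1.178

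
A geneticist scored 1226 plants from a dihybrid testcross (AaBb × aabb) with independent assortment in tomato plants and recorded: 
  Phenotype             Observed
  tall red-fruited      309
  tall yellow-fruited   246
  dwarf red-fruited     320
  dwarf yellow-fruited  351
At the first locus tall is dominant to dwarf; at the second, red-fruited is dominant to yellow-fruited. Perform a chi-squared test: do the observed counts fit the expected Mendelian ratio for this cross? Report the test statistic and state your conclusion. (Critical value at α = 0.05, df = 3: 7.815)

19.018; not consistent

A dihybrid testcross with independent assortment gives a 1:1:1:1 ratio.
Expected counts for N = 1226 under a 1:1:1:1 ratio (total parts = 4):
  tall red-fruited: 1226 × 1/4 = 306.5
  tall yellow-fruited: 1226 × 1/4 = 306.5
  dwarf red-fruited: 1226 × 1/4 = 306.5
  dwarf yellow-fruited: 1226 × 1/4 = 306.5
χ² = Σ (O − E)² / E
  tall red-fruited: (309 − 306.5)² / 306.5 = 0.0204
  tall yellow-fruited: (246 − 306.5)² / 306.5 = 11.9421
  dwarf red-fruited: (320 − 306.5)² / 306.5 = 0.5946
  dwarf yellow-fruited: (351 − 306.5)² / 306.5 = 6.4608
χ² = 0.0204 + 11.9421 + 0.5946 + 6.4608 = 19.0179 ≈ 19.018
Degrees of freedom = 4 − 1 = 3; critical value at α = 0.05 is 7.815.
Since 19.018 > 7.815, we reject the null hypothesis — the data do not fit the 1:1:1:1 ratio.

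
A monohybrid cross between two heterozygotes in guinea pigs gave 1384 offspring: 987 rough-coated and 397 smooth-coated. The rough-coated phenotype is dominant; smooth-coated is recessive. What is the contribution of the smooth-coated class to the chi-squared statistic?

For a monohybrid cross between heterozygotes with complete dominance, the expected phenotypic ratio is 3:1.
Total ratio parts = 4. Expected numbers out of 1384:
  rough-coated: 1384 × 3/4 = 1038
  smooth-coated: 1384 × 1/4 = 346
Contribution of smooth-coated: (397 − 346)² / 346 = 7.5173

7.517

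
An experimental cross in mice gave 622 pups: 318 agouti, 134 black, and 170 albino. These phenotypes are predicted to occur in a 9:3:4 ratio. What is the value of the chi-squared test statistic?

Expected counts for N = 622 under a 9:3:4 ratio (total parts = 16):
  agouti: 622 × 9/16 = 349.875
  black: 622 × 3/16 = 116.625
  albino: 622 × 4/16 = 155.5
χ² = Σ (O − E)² / E
  agouti: (318 − 349.875)² / 349.875 = 2.9039
  black: (134 − 116.625)² / 116.625 = 2.5886
  albino: (170 − 155.5)² / 155.5 = 1.3521
χ² = 2.9039 + 2.5886 + 1.3521 = 6.8446 ≈ 6.845

6.845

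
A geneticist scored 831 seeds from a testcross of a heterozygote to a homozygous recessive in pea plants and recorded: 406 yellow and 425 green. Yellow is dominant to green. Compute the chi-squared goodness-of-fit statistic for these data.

A testcross of a heterozygote (Aa × aa) gives a 1:1 phenotypic ratio.
Total ratio parts = 2. Expected numbers out of 831:
  yellow: 831 × 1/2 = 415.5
  green: 831 × 1/2 = 415.5
χ² = Σ (O − E)² / E
  yellow: (406 − 415.5)² / 415.5 = 0.2172
  green: (425 − 415.5)² / 415.5 = 0.2172
χ² = 0.2172 + 0.2172 = 0.4344 ≈ 0.434

0.434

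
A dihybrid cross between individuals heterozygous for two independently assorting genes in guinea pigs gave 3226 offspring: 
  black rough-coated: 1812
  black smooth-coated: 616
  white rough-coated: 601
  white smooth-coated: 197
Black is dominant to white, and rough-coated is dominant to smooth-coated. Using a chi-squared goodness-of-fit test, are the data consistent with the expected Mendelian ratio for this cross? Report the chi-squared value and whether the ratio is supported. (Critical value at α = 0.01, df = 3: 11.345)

0.339; consistent

A dihybrid F₂ with independent assortment and complete dominance at both loci gives a 9:3:3:1 phenotypic ratio.
Under the 9:3:3:1 hypothesis (Σ ratio = 16, N = 3226):
  black rough-coated: 3226 × 9/16 = 1814.625
  black smooth-coated: 3226 × 3/16 = 604.875
  white rough-coated: 3226 × 3/16 = 604.875
  white smooth-coated: 3226 × 1/16 = 201.625
χ² = Σ (O − E)² / E
  black rough-coated: (1812 − 1814.625)² / 1814.625 = 0.0038
  black smooth-coated: (616 − 604.875)² / 604.875 = 0.2046
  white rough-coated: (601 − 604.875)² / 604.875 = 0.0248
  white smooth-coated: (197 − 201.625)² / 201.625 = 0.1061
χ² = 0.0038 + 0.2046 + 0.0248 + 0.1061 = 0.3393 ≈ 0.339
Degrees of freedom = 4 − 1 = 3; critical value at α = 0.01 is 11.345.
Since 0.339 < 11.345, we fail to reject the null hypothesis — the data are consistent with the 9:3:3:1 ratio.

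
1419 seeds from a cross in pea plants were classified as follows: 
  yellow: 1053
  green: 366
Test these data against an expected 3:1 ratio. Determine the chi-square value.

0.476

Expected counts for N = 1419 under a 3:1 ratio (total parts = 4):
  yellow: 1419 × 3/4 = 1064.25
  green: 1419 × 1/4 = 354.75
χ² = Σ (O − E)² / E
  yellow: (1053 − 1064.25)² / 1064.25 = 0.1189
  green: (366 − 354.75)² / 354.75 = 0.3568
χ² = 0.1189 + 0.3568 = 0.4757 ≈ 0.476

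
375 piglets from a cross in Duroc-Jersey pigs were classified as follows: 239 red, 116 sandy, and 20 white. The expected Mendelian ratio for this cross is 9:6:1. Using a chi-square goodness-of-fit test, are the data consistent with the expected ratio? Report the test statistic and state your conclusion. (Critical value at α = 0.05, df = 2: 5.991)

Under the 9:6:1 hypothesis (Σ ratio = 16, N = 375):
  red: 375 × 9/16 = 210.9375
  sandy: 375 × 6/16 = 140.625
  white: 375 × 1/16 = 23.4375
χ² = Σ (O − E)² / E
  red: (239 − 210.9375)² / 210.9375 = 3.7334
  sandy: (116 − 140.625)² / 140.625 = 4.3121
  white: (20 − 23.4375)² / 23.4375 = 0.5042
χ² = 3.7334 + 4.3121 + 0.5042 = 8.5497 ≈ 8.550
Degrees of freedom = 3 − 1 = 2; critical value at α = 0.05 is 5.991.
Since 8.550 > 5.991, we reject the null hypothesis — the data do not fit the 9:6:1 ratio.

8.550; not consistent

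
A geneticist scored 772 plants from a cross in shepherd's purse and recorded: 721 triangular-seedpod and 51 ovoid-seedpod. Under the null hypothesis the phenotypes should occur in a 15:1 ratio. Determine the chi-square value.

0.167

Total ratio parts = 16. Expected numbers out of 772:
  triangular-seedpod: 772 × 15/16 = 723.75
  ovoid-seedpod: 772 × 1/16 = 48.25
χ² = Σ (O − E)² / E
  triangular-seedpod: (721 − 723.75)² / 723.75 = 0.0104
  ovoid-seedpod: (51 − 48.25)² / 48.25 = 0.1567
χ² = 0.0104 + 0.1567 = 0.1671 ≈ 0.167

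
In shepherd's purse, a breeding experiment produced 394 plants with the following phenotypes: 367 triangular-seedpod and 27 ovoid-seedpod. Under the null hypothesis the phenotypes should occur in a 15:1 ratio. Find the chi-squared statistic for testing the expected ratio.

0.244

Under the 15:1 hypothesis (Σ ratio = 16, N = 394):
  triangular-seedpod: 394 × 15/16 = 369.375
  ovoid-seedpod: 394 × 1/16 = 24.625
χ² = Σ (O − E)² / E
  triangular-seedpod: (367 − 369.375)² / 369.375 = 0.0153
  ovoid-seedpod: (27 − 24.625)² / 24.625 = 0.2291
χ² = 0.0153 + 0.2291 = 0.2444 ≈ 0.244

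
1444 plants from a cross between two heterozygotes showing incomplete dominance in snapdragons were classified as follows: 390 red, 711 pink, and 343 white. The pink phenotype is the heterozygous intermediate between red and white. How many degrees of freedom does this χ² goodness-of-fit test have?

2

With incomplete dominance, a heterozygote × heterozygote cross gives a 1:2:1 phenotypic ratio.
A goodness-of-fit test with 3 phenotype classes has df = 3 − 1 = 2.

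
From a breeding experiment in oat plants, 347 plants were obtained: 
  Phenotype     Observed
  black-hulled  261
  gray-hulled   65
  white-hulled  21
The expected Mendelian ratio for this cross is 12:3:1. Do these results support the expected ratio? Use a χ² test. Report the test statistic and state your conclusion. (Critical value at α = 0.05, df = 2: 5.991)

The 12:3:1 ratio has 16 parts, so with N = 347 the expected counts are:
  black-hulled: 347 × 12/16 = 260.25
  gray-hulled: 347 × 3/16 = 65.0625
  white-hulled: 347 × 1/16 = 21.6875
χ² = Σ (O − E)² / E
  black-hulled: (261 − 260.25)² / 260.25 = 0.0022
  gray-hulled: (65 − 65.0625)² / 65.0625 = 0.0001
  white-hulled: (21 − 21.6875)² / 21.6875 = 0.0218
χ² = 0.0022 + 0.0001 + 0.0218 = 0.0241 ≈ 0.024
Degrees of freedom = 3 − 1 = 2; critical value at α = 0.05 is 5.991.
Since 0.024 < 5.991, we fail to reject the null hypothesis — the data are consistent with the 12:3:1 ratio.

0.024; consistent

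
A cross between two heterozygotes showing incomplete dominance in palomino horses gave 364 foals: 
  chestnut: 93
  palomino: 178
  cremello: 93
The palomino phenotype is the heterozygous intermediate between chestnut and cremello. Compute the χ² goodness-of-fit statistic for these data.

With incomplete dominance, a heterozygote × heterozygote cross gives a 1:2:1 phenotypic ratio.
Expected counts for N = 364 under a 1:2:1 ratio (total parts = 4):
  chestnut: 364 × 1/4 = 91
  palomino: 364 × 2/4 = 182
  cremello: 364 × 1/4 = 91
χ² = Σ (O − E)² / E
  chestnut: (93 − 91)² / 91 = 0.0440
  palomino: (178 − 182)² / 182 = 0.0879
  cremello: (93 − 91)² / 91 = 0.0440
χ² = 0.0440 + 0.0879 + 0.0440 = 0.1759 ≈ 0.176

0.176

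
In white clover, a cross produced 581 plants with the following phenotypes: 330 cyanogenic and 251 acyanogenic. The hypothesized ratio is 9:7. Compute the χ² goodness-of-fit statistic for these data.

0.071

Total ratio parts = 16. Expected numbers out of 581:
  cyanogenic: 581 × 9/16 = 326.8125
  acyanogenic: 581 × 7/16 = 254.1875
χ² = Σ (O − E)² / E
  cyanogenic: (330 − 326.8125)² / 326.8125 = 0.0311
  acyanogenic: (251 − 254.1875)² / 254.1875 = 0.0400
χ² = 0.0311 + 0.0400 = 0.0711 ≈ 0.071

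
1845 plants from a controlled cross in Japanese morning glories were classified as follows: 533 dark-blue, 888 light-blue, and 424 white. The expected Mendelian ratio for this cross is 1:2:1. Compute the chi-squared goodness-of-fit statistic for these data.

Total ratio parts = 4. Expected numbers out of 1845:
  dark-blue: 1845 × 1/4 = 461.25
  light-blue: 1845 × 2/4 = 922.5
  white: 1845 × 1/4 = 461.25
χ² = Σ (O − E)² / E
  dark-blue: (533 − 461.25)² / 461.25 = 11.1611
  light-blue: (888 − 922.5)² / 922.5 = 1.2902
  white: (424 − 461.25)² / 461.25 = 3.0083
χ² = 11.1611 + 1.2902 + 3.0083 = 15.4596 ≈ 15.460

15.460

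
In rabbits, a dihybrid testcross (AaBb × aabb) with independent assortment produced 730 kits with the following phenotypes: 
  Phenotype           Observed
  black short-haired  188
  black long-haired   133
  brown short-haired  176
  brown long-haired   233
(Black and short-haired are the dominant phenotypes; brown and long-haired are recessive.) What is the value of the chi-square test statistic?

27.797

A dihybrid testcross with independent assortment gives a 1:1:1:1 ratio.
Expected counts for N = 730 under a 1:1:1:1 ratio (total parts = 4):
  black short-haired: 730 × 1/4 = 182.5
  black long-haired: 730 × 1/4 = 182.5
  brown short-haired: 730 × 1/4 = 182.5
  brown long-haired: 730 × 1/4 = 182.5
χ² = Σ (O − E)² / E
  black short-haired: (188 − 182.5)² / 182.5 = 0.1658
  black long-haired: (133 − 182.5)² / 182.5 = 13.4260
  brown short-haired: (176 − 182.5)² / 182.5 = 0.2315
  brown long-haired: (233 − 182.5)² / 182.5 = 13.9740
χ² = 0.1658 + 13.4260 + 0.2315 + 13.9740 = 27.7973 ≈ 27.797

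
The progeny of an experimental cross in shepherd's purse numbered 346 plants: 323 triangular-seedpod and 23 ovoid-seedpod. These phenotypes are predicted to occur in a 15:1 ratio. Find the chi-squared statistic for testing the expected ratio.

0.093

The 15:1 ratio has 16 parts, so with N = 346 the expected counts are:
  triangular-seedpod: 346 × 15/16 = 324.375
  ovoid-seedpod: 346 × 1/16 = 21.625
χ² = Σ (O − E)² / E
  triangular-seedpod: (323 − 324.375)² / 324.375 = 0.0058
  ovoid-seedpod: (23 − 21.625)² / 21.625 = 0.0874
χ² = 0.0058 + 0.0874 = 0.0932 ≈ 0.093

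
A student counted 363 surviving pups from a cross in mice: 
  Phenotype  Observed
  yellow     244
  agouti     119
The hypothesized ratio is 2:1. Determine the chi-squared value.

0.050

Under the 2:1 hypothesis (Σ ratio = 3, N = 363):
  yellow: 363 × 2/3 = 242
  agouti: 363 × 1/3 = 121
χ² = Σ (O − E)² / E
  yellow: (244 − 242)² / 242 = 0.0165
  agouti: (119 − 121)² / 121 = 0.0331
χ² = 0.0165 + 0.0331 = 0.0496 ≈ 0.050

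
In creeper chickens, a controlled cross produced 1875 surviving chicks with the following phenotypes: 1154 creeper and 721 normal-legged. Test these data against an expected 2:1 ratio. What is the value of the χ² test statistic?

The 2:1 ratio has 3 parts, so with N = 1875 the expected counts are:
  creeper: 1875 × 2/3 = 1250
  normal-legged: 1875 × 1/3 = 625
χ² = Σ (O − E)² / E
  creeper: (1154 − 1250)² / 1250 = 7.3728
  normal-legged: (721 − 625)² / 625 = 14.7456
χ² = 7.3728 + 14.7456 = 22.1184 ≈ 22.118

22.118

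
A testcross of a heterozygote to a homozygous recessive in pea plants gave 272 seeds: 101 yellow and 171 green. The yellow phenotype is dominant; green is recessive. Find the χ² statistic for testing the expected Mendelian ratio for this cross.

A testcross of a heterozygote (Aa × aa) gives a 1:1 phenotypic ratio.
The 1:1 ratio has 2 parts, so with N = 272 the expected counts are:
  yellow: 272 × 1/2 = 136
  green: 272 × 1/2 = 136
χ² = Σ (O − E)² / E
  yellow: (101 − 136)² / 136 = 9.0074
  green: (171 − 136)² / 136 = 9.0074
χ² = 9.0074 + 9.0074 = 18.0148 ≈ 18.015

18.015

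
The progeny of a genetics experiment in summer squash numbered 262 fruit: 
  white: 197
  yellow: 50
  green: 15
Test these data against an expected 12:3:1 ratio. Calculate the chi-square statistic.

0.132

Under the 12:3:1 hypothesis (Σ ratio = 16, N = 262):
  white: 262 × 12/16 = 196.5
  yellow: 262 × 3/16 = 49.125
  green: 262 × 1/16 = 16.375
χ² = Σ (O − E)² / E
  white: (197 − 196.5)² / 196.5 = 0.0013
  yellow: (50 − 49.125)² / 49.125 = 0.0156
  green: (15 − 16.375)² / 16.375 = 0.1155
χ² = 0.0013 + 0.0156 + 0.1155 = 0.1324 ≈ 0.132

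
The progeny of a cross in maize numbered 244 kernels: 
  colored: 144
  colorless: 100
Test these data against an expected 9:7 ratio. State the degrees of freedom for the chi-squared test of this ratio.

A goodness-of-fit test with 2 phenotype classes has df = 2 − 1 = 1.

1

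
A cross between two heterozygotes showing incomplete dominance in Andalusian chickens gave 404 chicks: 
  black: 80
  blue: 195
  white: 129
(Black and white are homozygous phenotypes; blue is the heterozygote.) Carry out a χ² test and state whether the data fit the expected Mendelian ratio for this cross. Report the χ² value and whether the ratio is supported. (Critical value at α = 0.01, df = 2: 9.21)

12.371; not consistent

With incomplete dominance, a heterozygote × heterozygote cross gives a 1:2:1 phenotypic ratio.
Total ratio parts = 4. Expected numbers out of 404:
  black: 404 × 1/4 = 101
  blue: 404 × 2/4 = 202
  white: 404 × 1/4 = 101
χ² = Σ (O − E)² / E
  black: (80 − 101)² / 101 = 4.3663
  blue: (195 − 202)² / 202 = 0.2426
  white: (129 − 101)² / 101 = 7.7624
χ² = 4.3663 + 0.2426 + 7.7624 = 12.3713 ≈ 12.371
Degrees of freedom = 3 − 1 = 2; critical value at α = 0.01 is 9.21.
Since 12.371 > 9.21, we reject the null hypothesis — the data do not fit the 1:2:1 ratio.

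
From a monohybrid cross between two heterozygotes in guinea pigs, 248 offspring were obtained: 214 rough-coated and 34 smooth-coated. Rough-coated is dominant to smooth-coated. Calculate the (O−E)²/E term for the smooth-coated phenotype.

For a monohybrid cross between heterozygotes with complete dominance, the expected phenotypic ratio is 3:1.
Expected counts for N = 248 under a 3:1 ratio (total parts = 4):
  rough-coated: 248 × 3/4 = 186
  smooth-coated: 248 × 1/4 = 62
Contribution of smooth-coated: (34 − 62)² / 62 = 12.6452

12.645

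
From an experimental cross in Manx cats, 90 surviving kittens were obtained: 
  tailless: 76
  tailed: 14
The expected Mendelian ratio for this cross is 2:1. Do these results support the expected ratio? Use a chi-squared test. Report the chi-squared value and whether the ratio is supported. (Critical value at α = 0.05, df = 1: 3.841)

12.800; not consistent

Total ratio parts = 3. Expected numbers out of 90:
  tailless: 90 × 2/3 = 60
  tailed: 90 × 1/3 = 30
χ² = Σ (O − E)² / E
  tailless: (76 − 60)² / 60 = 4.2667
  tailed: (14 − 30)² / 30 = 8.5333
χ² = 4.2667 + 8.5333 = 12.800
Degrees of freedom = 2 − 1 = 1; critical value at α = 0.05 is 3.841.
Since 12.800 > 3.841, we reject the null hypothesis — the data do not fit the 2:1 ratio.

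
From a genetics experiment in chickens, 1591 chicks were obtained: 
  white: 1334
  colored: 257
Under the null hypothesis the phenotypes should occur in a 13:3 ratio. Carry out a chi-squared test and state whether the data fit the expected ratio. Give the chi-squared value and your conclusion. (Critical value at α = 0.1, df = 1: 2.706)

The 13:3 ratio has 16 parts, so with N = 1591 the expected counts are:
  white: 1591 × 13/16 = 1292.6875
  colored: 1591 × 3/16 = 298.3125
χ² = Σ (O − E)² / E
  white: (1334 − 1292.6875)² / 1292.6875 = 1.3203
  colored: (257 − 298.3125)² / 298.3125 = 5.7213
χ² = 1.3203 + 5.7213 = 7.0416 ≈ 7.042
Degrees of freedom = 2 − 1 = 1; critical value at α = 0.1 is 2.706.
Since 7.042 > 2.706, we reject the null hypothesis — the data do not fit the 13:3 ratio.

7.042; not consistent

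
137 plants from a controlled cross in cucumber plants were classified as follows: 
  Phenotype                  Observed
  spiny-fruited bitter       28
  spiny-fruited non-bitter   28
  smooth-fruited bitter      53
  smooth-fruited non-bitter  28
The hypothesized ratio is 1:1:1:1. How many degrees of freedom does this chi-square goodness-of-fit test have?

3

A goodness-of-fit test with 4 phenotype classes has df = 4 − 1 = 3.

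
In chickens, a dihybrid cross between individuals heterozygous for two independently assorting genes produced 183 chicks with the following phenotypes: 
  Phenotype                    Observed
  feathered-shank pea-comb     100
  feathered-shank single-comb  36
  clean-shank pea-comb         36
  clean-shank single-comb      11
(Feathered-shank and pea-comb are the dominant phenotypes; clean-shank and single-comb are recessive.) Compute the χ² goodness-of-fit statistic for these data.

0.267

A dihybrid F₂ with independent assortment and complete dominance at both loci gives a 9:3:3:1 phenotypic ratio.
Expected counts for N = 183 under a 9:3:3:1 ratio (total parts = 16):
  feathered-shank pea-comb: 183 × 9/16 = 102.9375
  feathered-shank single-comb: 183 × 3/16 = 34.3125
  clean-shank pea-comb: 183 × 3/16 = 34.3125
  clean-shank single-comb: 183 × 1/16 = 11.4375
χ² = Σ (O − E)² / E
  feathered-shank pea-comb: (100 − 102.9375)² / 102.9375 = 0.0838
  feathered-shank single-comb: (36 − 34.3125)² / 34.3125 = 0.0830
  clean-shank pea-comb: (36 − 34.3125)² / 34.3125 = 0.0830
  clean-shank single-comb: (11 − 11.4375)² / 11.4375 = 0.0167
χ² = 0.0838 + 0.0830 + 0.0830 + 0.0167 = 0.2665 ≈ 0.267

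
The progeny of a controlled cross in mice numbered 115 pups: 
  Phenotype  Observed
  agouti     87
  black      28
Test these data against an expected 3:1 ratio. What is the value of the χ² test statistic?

0.026

Under the 3:1 hypothesis (Σ ratio = 4, N = 115):
  agouti: 115 × 3/4 = 86.25
  black: 115 × 1/4 = 28.75
χ² = Σ (O − E)² / E
  agouti: (87 − 86.25)² / 86.25 = 0.0065
  black: (28 − 28.75)² / 28.75 = 0.0196
χ² = 0.0065 + 0.0196 = 0.0261 ≈ 0.026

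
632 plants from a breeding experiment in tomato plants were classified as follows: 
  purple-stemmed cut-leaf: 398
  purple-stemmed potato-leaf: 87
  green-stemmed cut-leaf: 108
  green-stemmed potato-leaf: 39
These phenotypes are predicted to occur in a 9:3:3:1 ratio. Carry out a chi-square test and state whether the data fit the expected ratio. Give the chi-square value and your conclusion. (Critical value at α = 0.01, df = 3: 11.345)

14.391; not consistent

The 9:3:3:1 ratio has 16 parts, so with N = 632 the expected counts are:
  purple-stemmed cut-leaf: 632 × 9/16 = 355.5
  purple-stemmed potato-leaf: 632 × 3/16 = 118.5
  green-stemmed cut-leaf: 632 × 3/16 = 118.5
  green-stemmed potato-leaf: 632 × 1/16 = 39.5
χ² = Σ (O − E)² / E
  purple-stemmed cut-leaf: (398 − 355.5)² / 355.5 = 5.0809
  purple-stemmed potato-leaf: (87 − 118.5)² / 118.5 = 8.3734
  green-stemmed cut-leaf: (108 − 118.5)² / 118.5 = 0.9304
  green-stemmed potato-leaf: (39 − 39.5)² / 39.5 = 0.0063
χ² = 5.0809 + 8.3734 + 0.9304 + 0.0063 = 14.391
Degrees of freedom = 4 − 1 = 3; critical value at α = 0.01 is 11.345.
Since 14.391 > 11.345, we reject the null hypothesis — the data do not fit the 9:3:3:1 ratio.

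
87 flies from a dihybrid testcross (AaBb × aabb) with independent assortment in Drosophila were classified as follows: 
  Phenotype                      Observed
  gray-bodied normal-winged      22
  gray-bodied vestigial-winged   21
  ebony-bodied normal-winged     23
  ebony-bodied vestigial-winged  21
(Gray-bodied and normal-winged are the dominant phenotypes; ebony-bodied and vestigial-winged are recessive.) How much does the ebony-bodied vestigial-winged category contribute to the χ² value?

A dihybrid testcross with independent assortment gives a 1:1:1:1 ratio.
Total ratio parts = 4. Expected numbers out of 87:
  gray-bodied normal-winged: 87 × 1/4 = 21.75
  gray-bodied vestigial-winged: 87 × 1/4 = 21.75
  ebony-bodied normal-winged: 87 × 1/4 = 21.75
  ebony-bodied vestigial-winged: 87 × 1/4 = 21.75
Contribution of ebony-bodied vestigial-winged: (21 − 21.75)² / 21.75 = 0.0259

0.026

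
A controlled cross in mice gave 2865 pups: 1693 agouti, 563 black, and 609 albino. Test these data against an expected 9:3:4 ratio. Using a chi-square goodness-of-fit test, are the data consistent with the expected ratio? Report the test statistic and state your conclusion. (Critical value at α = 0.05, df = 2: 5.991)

21.415; not consistent

Under the 9:3:4 hypothesis (Σ ratio = 16, N = 2865):
  agouti: 2865 × 9/16 = 1611.5625
  black: 2865 × 3/16 = 537.1875
  albino: 2865 × 4/16 = 716.25
χ² = Σ (O − E)² / E
  agouti: (1693 − 1611.5625)² / 1611.5625 = 4.1153
  black: (563 − 537.1875)² / 537.1875 = 1.2403
  albino: (609 − 716.25)² / 716.25 = 16.0594
χ² = 4.1153 + 1.2403 + 16.0594 = 21.415
Degrees of freedom = 3 − 1 = 2; critical value at α = 0.05 is 5.991.
Since 21.415 > 5.991, we reject the null hypothesis — the data do not fit the 9:3:4 ratio.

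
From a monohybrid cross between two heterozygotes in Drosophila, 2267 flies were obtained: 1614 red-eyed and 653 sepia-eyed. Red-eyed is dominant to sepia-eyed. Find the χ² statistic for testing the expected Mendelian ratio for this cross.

17.501

For a monohybrid cross between heterozygotes with complete dominance, the expected phenotypic ratio is 3:1.
The 3:1 ratio has 4 parts, so with N = 2267 the expected counts are:
  red-eyed: 2267 × 3/4 = 1700.25
  sepia-eyed: 2267 × 1/4 = 566.75
χ² = Σ (O − E)² / E
  red-eyed: (1614 − 1700.25)² / 1700.25 = 4.3753
  sepia-eyed: (653 − 566.75)² / 566.75 = 13.1258
χ² = 4.3753 + 13.1258 = 17.5011 ≈ 17.501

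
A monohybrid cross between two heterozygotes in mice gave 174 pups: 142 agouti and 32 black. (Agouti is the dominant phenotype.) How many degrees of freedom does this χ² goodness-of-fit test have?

For a monohybrid cross between heterozygotes with complete dominance, the expected phenotypic ratio is 3:1.
A goodness-of-fit test with 2 phenotype classes has df = 2 − 1 = 1.

1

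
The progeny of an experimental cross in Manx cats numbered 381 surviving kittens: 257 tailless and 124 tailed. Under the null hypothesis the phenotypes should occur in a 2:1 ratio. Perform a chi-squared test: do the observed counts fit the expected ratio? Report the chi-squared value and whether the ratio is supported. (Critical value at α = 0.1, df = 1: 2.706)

0.106; consistent

Expected counts for N = 381 under a 2:1 ratio (total parts = 3):
  tailless: 381 × 2/3 = 254
  tailed: 381 × 1/3 = 127
χ² = Σ (O − E)² / E
  tailless: (257 − 254)² / 254 = 0.0354
  tailed: (124 − 127)² / 127 = 0.0709
χ² = 0.0354 + 0.0709 = 0.1063 ≈ 0.106
Degrees of freedom = 2 − 1 = 1; critical value at α = 0.1 is 2.706.
Since 0.106 < 2.706, we fail to reject the null hypothesis — the data are consistent with the 2:1 ratio.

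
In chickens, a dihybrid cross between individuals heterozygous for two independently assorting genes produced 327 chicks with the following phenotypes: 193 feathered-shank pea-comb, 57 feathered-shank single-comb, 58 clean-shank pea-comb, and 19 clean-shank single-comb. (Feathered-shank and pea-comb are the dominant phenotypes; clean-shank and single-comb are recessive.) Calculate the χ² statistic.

A dihybrid F₂ with independent assortment and complete dominance at both loci gives a 9:3:3:1 phenotypic ratio.
Total ratio parts = 16. Expected numbers out of 327:
  feathered-shank pea-comb: 327 × 9/16 = 183.9375
  feathered-shank single-comb: 327 × 3/16 = 61.3125
  clean-shank pea-comb: 327 × 3/16 = 61.3125
  clean-shank single-comb: 327 × 1/16 = 20.4375
χ² = Σ (O − E)² / E
  feathered-shank pea-comb: (193 − 183.9375)² / 183.9375 = 0.4465
  feathered-shank single-comb: (57 − 61.3125)² / 61.3125 = 0.3033
  clean-shank pea-comb: (58 − 61.3125)² / 61.3125 = 0.1790
  clean-shank single-comb: (19 − 20.4375)² / 20.4375 = 0.1011
χ² = 0.4465 + 0.3033 + 0.1790 + 0.1011 = 1.0299 ≈ 1.030

1.030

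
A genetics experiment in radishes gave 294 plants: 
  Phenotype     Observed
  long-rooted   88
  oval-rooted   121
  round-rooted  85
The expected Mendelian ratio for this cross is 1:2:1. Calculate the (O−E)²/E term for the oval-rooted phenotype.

4.599

Expected counts for N = 294 under a 1:2:1 ratio (total parts = 4):
  long-rooted: 294 × 1/4 = 73.5
  oval-rooted: 294 × 2/4 = 147
  round-rooted: 294 × 1/4 = 73.5
Contribution of oval-rooted: (121 − 147)² / 147 = 4.5986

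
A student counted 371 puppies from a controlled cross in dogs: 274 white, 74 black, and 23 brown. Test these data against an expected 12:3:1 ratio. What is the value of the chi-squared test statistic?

Under the 12:3:1 hypothesis (Σ ratio = 16, N = 371):
  white: 371 × 12/16 = 278.25
  black: 371 × 3/16 = 69.5625
  brown: 371 × 1/16 = 23.1875
χ² = Σ (O − E)² / E
  white: (274 − 278.25)² / 278.25 = 0.0649
  black: (74 − 69.5625)² / 69.5625 = 0.2831
  brown: (23 − 23.1875)² / 23.1875 = 0.0015
χ² = 0.0649 + 0.2831 + 0.0015 = 0.3495 ≈ 0.350

0.350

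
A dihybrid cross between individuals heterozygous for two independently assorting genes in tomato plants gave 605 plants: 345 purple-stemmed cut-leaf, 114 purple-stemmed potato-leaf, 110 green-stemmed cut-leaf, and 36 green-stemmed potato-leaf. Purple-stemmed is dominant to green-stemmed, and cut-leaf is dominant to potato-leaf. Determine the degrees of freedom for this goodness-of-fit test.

3

A dihybrid F₂ with independent assortment and complete dominance at both loci gives a 9:3:3:1 phenotypic ratio.
A goodness-of-fit test with 4 phenotype classes has df = 4 − 1 = 3.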